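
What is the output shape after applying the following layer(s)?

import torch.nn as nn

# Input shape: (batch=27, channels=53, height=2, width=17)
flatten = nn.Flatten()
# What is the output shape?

Input shape: (27, 53, 2, 17)
Output shape: (27, 1802)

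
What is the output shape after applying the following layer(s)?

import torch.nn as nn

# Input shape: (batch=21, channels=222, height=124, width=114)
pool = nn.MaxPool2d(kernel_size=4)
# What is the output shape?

Input shape: (21, 222, 124, 114)
Output shape: (21, 222, 31, 28)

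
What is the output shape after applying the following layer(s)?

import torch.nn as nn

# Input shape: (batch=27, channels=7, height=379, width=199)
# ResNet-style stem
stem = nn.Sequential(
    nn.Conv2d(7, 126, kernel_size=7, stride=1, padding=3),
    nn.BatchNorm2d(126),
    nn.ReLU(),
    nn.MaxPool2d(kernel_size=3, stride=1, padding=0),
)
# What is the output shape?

Input shape: (27, 7, 379, 199)
  -> after Conv2d 7x7 stride=1: (27, 126, 379, 199)
Output shape: (27, 126, 377, 197)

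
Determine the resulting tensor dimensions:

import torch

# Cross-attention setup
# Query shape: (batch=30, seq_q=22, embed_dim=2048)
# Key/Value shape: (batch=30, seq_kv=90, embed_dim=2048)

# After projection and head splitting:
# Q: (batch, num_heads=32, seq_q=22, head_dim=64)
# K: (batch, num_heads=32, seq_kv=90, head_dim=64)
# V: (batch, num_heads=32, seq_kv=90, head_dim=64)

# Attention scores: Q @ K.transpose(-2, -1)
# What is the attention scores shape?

Input shape: (30, 22, 2048)
Output shape: (30, 32, 22, 90)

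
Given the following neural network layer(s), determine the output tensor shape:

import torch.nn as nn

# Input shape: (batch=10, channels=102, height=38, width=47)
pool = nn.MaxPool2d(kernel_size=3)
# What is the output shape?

Input shape: (10, 102, 38, 47)
Output shape: (10, 102, 12, 15)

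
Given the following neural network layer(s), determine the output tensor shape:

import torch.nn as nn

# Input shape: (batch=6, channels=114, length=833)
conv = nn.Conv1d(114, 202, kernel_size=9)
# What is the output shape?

Input shape: (6, 114, 833)
Output shape: (6, 202, 825)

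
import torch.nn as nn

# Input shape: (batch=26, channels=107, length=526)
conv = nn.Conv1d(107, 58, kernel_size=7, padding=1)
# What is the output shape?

Input shape: (26, 107, 526)
Output shape: (26, 58, 522)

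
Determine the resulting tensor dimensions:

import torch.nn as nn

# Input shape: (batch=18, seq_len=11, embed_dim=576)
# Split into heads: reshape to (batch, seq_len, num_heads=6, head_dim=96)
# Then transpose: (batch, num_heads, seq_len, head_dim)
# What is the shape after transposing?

Input shape: (18, 11, 576)
  -> after reshape: (18, 11, 6, 96)
Output shape: (18, 6, 11, 96)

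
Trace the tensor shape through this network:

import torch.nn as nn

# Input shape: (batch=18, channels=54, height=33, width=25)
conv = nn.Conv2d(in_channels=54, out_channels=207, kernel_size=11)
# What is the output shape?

Input shape: (18, 54, 33, 25)
Output shape: (18, 207, 23, 15)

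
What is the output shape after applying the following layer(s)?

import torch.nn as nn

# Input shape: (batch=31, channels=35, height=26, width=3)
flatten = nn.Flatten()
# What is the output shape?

Input shape: (31, 35, 26, 3)
Output shape: (31, 2730)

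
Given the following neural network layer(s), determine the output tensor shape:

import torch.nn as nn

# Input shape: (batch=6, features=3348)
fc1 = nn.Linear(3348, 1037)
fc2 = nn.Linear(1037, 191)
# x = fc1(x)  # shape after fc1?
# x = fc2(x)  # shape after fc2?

Input shape: (6, 3348)
  -> after fc1: (6, 1037)
Output shape: (6, 191)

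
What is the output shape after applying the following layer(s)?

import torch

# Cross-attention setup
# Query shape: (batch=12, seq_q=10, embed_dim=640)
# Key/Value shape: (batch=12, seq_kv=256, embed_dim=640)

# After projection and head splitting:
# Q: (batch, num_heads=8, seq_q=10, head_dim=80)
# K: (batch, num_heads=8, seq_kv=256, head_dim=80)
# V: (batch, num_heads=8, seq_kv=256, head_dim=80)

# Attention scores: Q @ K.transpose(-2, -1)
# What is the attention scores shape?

Input shape: (12, 10, 640)
Output shape: (12, 8, 10, 256)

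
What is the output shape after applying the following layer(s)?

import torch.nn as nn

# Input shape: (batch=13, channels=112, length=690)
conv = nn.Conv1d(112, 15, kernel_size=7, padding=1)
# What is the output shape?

Input shape: (13, 112, 690)
Output shape: (13, 15, 686)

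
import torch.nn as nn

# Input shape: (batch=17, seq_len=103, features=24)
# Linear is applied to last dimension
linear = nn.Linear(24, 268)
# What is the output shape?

Input shape: (17, 103, 24)
Output shape: (17, 103, 268)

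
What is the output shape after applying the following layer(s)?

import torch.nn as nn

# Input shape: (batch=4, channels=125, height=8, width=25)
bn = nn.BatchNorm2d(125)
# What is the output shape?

Input shape: (4, 125, 8, 25)
Output shape: (4, 125, 8, 25)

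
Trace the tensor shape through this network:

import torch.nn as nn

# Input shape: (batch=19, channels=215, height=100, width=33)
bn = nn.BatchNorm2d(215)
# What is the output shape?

Input shape: (19, 215, 100, 33)
Output shape: (19, 215, 100, 33)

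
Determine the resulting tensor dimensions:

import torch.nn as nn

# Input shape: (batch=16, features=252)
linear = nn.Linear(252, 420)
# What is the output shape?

Input shape: (16, 252)
Output shape: (16, 420)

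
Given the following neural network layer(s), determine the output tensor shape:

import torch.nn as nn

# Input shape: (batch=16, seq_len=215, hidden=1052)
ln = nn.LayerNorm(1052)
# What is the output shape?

Input shape: (16, 215, 1052)
Output shape: (16, 215, 1052)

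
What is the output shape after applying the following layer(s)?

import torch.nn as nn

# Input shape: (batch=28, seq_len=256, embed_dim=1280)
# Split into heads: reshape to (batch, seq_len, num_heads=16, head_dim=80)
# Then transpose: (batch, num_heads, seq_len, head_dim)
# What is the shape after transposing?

Input shape: (28, 256, 1280)
  -> after reshape: (28, 256, 16, 80)
Output shape: (28, 16, 256, 80)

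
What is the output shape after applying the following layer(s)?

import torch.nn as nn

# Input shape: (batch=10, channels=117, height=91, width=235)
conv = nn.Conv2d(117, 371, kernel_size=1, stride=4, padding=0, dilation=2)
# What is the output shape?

Input shape: (10, 117, 91, 235)
Output shape: (10, 371, 23, 59)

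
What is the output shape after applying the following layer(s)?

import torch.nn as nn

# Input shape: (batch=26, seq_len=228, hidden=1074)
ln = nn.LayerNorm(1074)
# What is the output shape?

Input shape: (26, 228, 1074)
Output shape: (26, 228, 1074)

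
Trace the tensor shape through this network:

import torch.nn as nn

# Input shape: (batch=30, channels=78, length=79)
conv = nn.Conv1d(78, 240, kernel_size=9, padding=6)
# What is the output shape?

Input shape: (30, 78, 79)
Output shape: (30, 240, 83)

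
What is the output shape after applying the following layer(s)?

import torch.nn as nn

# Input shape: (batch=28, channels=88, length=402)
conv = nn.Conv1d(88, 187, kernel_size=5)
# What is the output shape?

Input shape: (28, 88, 402)
Output shape: (28, 187, 398)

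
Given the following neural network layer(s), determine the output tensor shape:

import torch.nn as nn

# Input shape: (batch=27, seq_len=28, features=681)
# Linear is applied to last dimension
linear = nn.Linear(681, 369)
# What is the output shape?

Input shape: (27, 28, 681)
Output shape: (27, 28, 369)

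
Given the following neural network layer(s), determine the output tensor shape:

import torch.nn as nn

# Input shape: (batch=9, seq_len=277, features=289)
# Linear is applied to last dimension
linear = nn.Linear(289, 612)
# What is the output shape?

Input shape: (9, 277, 289)
Output shape: (9, 277, 612)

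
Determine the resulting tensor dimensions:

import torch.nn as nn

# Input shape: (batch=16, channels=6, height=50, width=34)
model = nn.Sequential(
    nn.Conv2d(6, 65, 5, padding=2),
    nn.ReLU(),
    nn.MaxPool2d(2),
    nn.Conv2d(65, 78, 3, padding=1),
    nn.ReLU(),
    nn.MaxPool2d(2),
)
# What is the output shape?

Input shape: (16, 6, 50, 34)
  -> after first Conv2d: (16, 65, 50, 34)
  -> after first MaxPool2d: (16, 65, 25, 17)
  -> after second Conv2d: (16, 78, 25, 17)
Output shape: (16, 78, 12, 8)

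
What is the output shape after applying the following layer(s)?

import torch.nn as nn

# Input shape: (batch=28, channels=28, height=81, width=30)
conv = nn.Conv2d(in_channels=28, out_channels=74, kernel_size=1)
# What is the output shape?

Input shape: (28, 28, 81, 30)
Output shape: (28, 74, 81, 30)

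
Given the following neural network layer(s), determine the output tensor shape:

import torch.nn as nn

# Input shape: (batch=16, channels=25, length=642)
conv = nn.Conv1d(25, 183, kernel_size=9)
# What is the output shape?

Input shape: (16, 25, 642)
Output shape: (16, 183, 634)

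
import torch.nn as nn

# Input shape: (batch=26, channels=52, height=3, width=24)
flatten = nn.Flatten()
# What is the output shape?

Input shape: (26, 52, 3, 24)
Output shape: (26, 3744)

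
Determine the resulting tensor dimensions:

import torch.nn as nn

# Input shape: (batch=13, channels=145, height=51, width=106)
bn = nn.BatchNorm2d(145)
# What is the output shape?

Input shape: (13, 145, 51, 106)
Output shape: (13, 145, 51, 106)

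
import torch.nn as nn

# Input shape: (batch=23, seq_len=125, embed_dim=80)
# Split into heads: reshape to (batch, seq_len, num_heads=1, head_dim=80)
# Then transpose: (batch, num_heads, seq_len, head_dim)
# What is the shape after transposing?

Input shape: (23, 125, 80)
  -> after reshape: (23, 125, 1, 80)
Output shape: (23, 1, 125, 80)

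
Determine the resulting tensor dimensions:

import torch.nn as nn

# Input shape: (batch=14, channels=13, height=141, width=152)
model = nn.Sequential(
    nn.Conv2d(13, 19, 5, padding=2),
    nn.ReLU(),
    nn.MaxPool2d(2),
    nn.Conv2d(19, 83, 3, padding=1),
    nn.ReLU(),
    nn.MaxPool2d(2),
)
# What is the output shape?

Input shape: (14, 13, 141, 152)
  -> after first Conv2d: (14, 19, 141, 152)
  -> after first MaxPool2d: (14, 19, 70, 76)
  -> after second Conv2d: (14, 83, 70, 76)
Output shape: (14, 83, 35, 38)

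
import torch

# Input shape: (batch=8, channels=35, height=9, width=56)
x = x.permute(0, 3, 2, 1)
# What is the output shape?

Input shape: (8, 35, 9, 56)
Output shape: (8, 56, 9, 35)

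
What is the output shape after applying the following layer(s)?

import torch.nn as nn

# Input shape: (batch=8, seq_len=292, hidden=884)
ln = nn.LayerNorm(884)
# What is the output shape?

Input shape: (8, 292, 884)
Output shape: (8, 292, 884)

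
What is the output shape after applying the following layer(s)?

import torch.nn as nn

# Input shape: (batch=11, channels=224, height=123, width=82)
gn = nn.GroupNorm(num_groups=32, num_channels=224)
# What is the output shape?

Input shape: (11, 224, 123, 82)
Output shape: (11, 224, 123, 82)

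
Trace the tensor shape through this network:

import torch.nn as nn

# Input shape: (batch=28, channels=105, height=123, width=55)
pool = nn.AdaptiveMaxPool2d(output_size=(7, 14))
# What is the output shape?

Input shape: (28, 105, 123, 55)
Output shape: (28, 105, 7, 14)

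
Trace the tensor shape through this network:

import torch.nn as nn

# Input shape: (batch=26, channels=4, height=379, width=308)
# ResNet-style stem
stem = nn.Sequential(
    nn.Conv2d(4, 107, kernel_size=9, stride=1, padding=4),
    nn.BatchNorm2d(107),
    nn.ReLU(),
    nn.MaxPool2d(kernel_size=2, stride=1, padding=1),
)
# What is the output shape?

Input shape: (26, 4, 379, 308)
  -> after Conv2d 9x9 stride=1: (26, 107, 379, 308)
Output shape: (26, 107, 380, 309)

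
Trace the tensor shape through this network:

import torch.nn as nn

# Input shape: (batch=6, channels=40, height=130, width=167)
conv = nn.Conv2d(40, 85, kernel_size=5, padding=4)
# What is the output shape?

Input shape: (6, 40, 130, 167)
Output shape: (6, 85, 134, 171)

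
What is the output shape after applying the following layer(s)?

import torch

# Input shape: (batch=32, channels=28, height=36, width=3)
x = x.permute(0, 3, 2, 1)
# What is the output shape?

Input shape: (32, 28, 36, 3)
Output shape: (32, 3, 36, 28)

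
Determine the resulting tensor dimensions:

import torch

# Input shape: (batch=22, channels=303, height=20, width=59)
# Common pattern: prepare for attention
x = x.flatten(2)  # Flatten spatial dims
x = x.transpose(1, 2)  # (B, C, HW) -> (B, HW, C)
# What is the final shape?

Input shape: (22, 303, 20, 59)
  -> after flatten(2): (22, 303, 1180)
Output shape: (22, 1180, 303)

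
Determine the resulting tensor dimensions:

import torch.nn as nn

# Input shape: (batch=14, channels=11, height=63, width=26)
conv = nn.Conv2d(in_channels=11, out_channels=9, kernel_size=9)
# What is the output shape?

Input shape: (14, 11, 63, 26)
Output shape: (14, 9, 55, 18)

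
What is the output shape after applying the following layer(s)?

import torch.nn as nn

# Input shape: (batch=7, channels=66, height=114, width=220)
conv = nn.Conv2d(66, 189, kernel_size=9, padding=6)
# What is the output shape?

Input shape: (7, 66, 114, 220)
Output shape: (7, 189, 118, 224)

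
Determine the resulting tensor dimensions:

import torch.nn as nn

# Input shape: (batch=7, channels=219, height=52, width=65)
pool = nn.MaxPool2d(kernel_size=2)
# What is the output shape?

Input shape: (7, 219, 52, 65)
Output shape: (7, 219, 26, 32)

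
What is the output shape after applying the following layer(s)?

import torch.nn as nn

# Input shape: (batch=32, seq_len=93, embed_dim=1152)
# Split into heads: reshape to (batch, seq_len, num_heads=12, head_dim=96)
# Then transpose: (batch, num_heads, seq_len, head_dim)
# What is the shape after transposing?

Input shape: (32, 93, 1152)
  -> after reshape: (32, 93, 12, 96)
Output shape: (32, 12, 93, 96)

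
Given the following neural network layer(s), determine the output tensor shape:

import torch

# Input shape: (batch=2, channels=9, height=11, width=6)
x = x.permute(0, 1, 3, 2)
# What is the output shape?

Input shape: (2, 9, 11, 6)
Output shape: (2, 9, 6, 11)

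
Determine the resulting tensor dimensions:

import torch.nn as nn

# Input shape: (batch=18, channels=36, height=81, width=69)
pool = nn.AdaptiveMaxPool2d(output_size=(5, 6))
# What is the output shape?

Input shape: (18, 36, 81, 69)
Output shape: (18, 36, 5, 6)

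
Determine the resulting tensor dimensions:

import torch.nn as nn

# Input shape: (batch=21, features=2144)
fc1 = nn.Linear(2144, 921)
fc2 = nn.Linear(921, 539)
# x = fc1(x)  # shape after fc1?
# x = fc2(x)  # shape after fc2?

Input shape: (21, 2144)
  -> after fc1: (21, 921)
Output shape: (21, 539)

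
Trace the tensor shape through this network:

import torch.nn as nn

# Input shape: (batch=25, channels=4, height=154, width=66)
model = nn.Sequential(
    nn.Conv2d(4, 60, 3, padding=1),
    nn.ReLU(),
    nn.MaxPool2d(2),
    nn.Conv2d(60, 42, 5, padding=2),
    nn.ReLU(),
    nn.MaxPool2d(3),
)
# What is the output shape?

Input shape: (25, 4, 154, 66)
  -> after first Conv2d: (25, 60, 154, 66)
  -> after first MaxPool2d: (25, 60, 77, 33)
  -> after second Conv2d: (25, 42, 77, 33)
Output shape: (25, 42, 25, 11)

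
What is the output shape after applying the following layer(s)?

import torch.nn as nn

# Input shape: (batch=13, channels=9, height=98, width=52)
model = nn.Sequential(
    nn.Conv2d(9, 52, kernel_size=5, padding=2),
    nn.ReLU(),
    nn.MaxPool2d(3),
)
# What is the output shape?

Input shape: (13, 9, 98, 52)
  -> after Conv2d: (13, 52, 98, 52)
  -> after ReLU: (13, 52, 98, 52)
Output shape: (13, 52, 32, 17)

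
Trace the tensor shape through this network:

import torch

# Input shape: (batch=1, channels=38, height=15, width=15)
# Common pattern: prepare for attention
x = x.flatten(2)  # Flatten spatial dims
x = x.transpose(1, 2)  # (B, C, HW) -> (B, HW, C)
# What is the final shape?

Input shape: (1, 38, 15, 15)
  -> after flatten(2): (1, 38, 225)
Output shape: (1, 225, 38)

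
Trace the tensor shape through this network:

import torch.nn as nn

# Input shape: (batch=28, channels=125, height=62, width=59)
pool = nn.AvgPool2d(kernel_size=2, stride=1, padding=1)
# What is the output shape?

Input shape: (28, 125, 62, 59)
Output shape: (28, 125, 63, 60)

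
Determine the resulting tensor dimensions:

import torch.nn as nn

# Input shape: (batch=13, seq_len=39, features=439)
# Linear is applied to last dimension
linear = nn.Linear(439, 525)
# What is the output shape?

Input shape: (13, 39, 439)
Output shape: (13, 39, 525)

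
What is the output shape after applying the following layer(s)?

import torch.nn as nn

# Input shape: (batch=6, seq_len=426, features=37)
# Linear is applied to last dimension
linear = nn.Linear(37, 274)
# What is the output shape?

Input shape: (6, 426, 37)
Output shape: (6, 426, 274)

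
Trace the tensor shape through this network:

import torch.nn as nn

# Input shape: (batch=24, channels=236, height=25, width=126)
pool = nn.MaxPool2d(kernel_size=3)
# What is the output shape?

Input shape: (24, 236, 25, 126)
Output shape: (24, 236, 8, 42)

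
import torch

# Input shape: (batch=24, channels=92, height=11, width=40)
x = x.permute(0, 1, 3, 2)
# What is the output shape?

Input shape: (24, 92, 11, 40)
Output shape: (24, 92, 40, 11)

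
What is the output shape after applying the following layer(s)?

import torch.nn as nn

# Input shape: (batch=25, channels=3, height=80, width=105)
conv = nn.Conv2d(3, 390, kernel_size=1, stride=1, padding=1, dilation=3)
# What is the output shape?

Input shape: (25, 3, 80, 105)
Output shape: (25, 390, 82, 107)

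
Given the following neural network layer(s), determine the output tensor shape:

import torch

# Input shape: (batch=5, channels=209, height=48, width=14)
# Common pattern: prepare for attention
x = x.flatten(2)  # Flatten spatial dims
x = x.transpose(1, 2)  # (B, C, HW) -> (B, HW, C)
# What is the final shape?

Input shape: (5, 209, 48, 14)
  -> after flatten(2): (5, 209, 672)
Output shape: (5, 672, 209)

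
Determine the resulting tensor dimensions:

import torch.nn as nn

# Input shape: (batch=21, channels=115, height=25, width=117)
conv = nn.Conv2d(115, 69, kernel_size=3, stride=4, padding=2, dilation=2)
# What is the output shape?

Input shape: (21, 115, 25, 117)
Output shape: (21, 69, 7, 30)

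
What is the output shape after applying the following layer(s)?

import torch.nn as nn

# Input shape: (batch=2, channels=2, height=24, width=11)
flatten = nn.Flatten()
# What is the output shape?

Input shape: (2, 2, 24, 11)
Output shape: (2, 528)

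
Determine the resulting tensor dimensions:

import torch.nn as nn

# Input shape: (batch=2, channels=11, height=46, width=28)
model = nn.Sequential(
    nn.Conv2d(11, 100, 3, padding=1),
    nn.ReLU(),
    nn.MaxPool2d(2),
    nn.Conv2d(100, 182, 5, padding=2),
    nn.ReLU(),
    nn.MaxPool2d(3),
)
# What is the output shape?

Input shape: (2, 11, 46, 28)
  -> after first Conv2d: (2, 100, 46, 28)
  -> after first MaxPool2d: (2, 100, 23, 14)
  -> after second Conv2d: (2, 182, 23, 14)
Output shape: (2, 182, 7, 4)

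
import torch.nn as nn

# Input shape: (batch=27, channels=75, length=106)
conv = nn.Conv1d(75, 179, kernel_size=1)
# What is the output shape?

Input shape: (27, 75, 106)
Output shape: (27, 179, 106)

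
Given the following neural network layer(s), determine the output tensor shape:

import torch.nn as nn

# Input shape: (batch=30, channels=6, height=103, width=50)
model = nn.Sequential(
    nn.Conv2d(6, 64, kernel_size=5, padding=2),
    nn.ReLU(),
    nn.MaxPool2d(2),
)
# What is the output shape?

Input shape: (30, 6, 103, 50)
  -> after Conv2d: (30, 64, 103, 50)
  -> after ReLU: (30, 64, 103, 50)
Output shape: (30, 64, 51, 25)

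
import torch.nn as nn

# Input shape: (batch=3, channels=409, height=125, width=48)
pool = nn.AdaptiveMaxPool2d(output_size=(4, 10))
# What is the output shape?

Input shape: (3, 409, 125, 48)
Output shape: (3, 409, 4, 10)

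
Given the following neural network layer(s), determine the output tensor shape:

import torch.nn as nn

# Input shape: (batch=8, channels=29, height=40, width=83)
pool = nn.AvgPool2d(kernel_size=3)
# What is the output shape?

Input shape: (8, 29, 40, 83)
Output shape: (8, 29, 13, 27)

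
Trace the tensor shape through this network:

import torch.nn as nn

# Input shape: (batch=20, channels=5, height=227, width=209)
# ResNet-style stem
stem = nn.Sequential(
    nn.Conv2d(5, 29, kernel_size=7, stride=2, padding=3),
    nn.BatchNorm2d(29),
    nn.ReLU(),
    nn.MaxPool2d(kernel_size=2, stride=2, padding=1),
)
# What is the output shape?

Input shape: (20, 5, 227, 209)
  -> after Conv2d 7x7 stride=2: (20, 29, 114, 105)
Output shape: (20, 29, 58, 53)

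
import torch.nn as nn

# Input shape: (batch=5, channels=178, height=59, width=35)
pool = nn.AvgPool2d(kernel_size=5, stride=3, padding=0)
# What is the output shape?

Input shape: (5, 178, 59, 35)
Output shape: (5, 178, 19, 11)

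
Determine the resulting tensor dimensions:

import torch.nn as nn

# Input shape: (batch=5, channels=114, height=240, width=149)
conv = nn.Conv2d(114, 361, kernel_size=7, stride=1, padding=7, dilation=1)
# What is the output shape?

Input shape: (5, 114, 240, 149)
Output shape: (5, 361, 248, 157)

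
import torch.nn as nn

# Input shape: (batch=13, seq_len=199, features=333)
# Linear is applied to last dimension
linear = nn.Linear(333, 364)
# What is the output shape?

Input shape: (13, 199, 333)
Output shape: (13, 199, 364)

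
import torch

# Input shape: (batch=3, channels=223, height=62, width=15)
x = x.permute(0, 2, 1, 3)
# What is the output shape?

Input shape: (3, 223, 62, 15)
Output shape: (3, 62, 223, 15)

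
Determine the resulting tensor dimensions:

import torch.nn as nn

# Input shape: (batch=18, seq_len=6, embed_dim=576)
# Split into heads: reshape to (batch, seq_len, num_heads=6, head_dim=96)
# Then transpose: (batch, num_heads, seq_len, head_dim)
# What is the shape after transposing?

Input shape: (18, 6, 576)
  -> after reshape: (18, 6, 6, 96)
Output shape: (18, 6, 6, 96)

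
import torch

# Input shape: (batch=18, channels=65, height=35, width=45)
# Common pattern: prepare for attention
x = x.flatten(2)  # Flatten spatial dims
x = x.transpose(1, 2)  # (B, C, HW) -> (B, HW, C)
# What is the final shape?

Input shape: (18, 65, 35, 45)
  -> after flatten(2): (18, 65, 1575)
Output shape: (18, 1575, 65)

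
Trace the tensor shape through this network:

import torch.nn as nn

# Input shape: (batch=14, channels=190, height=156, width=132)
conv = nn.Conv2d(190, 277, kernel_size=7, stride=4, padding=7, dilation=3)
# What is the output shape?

Input shape: (14, 190, 156, 132)
Output shape: (14, 277, 38, 32)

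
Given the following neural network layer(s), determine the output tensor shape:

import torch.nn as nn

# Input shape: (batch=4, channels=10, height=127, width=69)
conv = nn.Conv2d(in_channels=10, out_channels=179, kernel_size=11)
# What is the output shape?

Input shape: (4, 10, 127, 69)
Output shape: (4, 179, 117, 59)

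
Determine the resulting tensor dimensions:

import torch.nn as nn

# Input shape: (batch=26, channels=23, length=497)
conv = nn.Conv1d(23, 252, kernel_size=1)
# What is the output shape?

Input shape: (26, 23, 497)
Output shape: (26, 252, 497)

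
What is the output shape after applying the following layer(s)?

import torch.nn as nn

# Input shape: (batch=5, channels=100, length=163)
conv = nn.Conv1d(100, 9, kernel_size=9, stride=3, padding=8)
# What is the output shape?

Input shape: (5, 100, 163)
Output shape: (5, 9, 57)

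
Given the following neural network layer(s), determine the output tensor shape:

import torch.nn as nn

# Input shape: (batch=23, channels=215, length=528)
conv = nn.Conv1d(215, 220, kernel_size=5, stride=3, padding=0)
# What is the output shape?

Input shape: (23, 215, 528)
Output shape: (23, 220, 175)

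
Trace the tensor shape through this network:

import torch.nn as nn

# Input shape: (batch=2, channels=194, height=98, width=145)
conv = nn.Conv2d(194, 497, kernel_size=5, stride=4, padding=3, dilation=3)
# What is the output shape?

Input shape: (2, 194, 98, 145)
Output shape: (2, 497, 23, 35)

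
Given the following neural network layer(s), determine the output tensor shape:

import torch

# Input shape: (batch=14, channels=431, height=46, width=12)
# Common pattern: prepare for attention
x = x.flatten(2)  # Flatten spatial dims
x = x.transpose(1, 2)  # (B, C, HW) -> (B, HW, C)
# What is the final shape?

Input shape: (14, 431, 46, 12)
  -> after flatten(2): (14, 431, 552)
Output shape: (14, 552, 431)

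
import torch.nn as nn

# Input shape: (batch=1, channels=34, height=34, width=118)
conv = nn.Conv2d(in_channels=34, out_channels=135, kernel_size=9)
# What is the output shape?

Input shape: (1, 34, 34, 118)
Output shape: (1, 135, 26, 110)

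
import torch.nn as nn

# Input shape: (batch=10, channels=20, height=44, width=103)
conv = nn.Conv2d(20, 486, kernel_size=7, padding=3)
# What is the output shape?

Input shape: (10, 20, 44, 103)
Output shape: (10, 486, 44, 103)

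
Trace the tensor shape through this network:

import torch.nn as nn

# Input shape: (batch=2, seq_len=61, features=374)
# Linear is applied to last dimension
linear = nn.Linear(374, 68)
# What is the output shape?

Input shape: (2, 61, 374)
Output shape: (2, 61, 68)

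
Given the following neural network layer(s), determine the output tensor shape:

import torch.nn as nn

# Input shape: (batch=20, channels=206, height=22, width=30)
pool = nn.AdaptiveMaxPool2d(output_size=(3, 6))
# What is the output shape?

Input shape: (20, 206, 22, 30)
Output shape: (20, 206, 3, 6)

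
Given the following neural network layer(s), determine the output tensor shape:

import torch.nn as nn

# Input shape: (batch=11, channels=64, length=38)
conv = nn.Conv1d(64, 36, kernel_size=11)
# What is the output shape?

Input shape: (11, 64, 38)
Output shape: (11, 36, 28)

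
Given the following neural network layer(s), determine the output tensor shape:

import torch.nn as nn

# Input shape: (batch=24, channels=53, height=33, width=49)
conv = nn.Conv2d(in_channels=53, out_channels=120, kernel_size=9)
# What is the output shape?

Input shape: (24, 53, 33, 49)
Output shape: (24, 120, 25, 41)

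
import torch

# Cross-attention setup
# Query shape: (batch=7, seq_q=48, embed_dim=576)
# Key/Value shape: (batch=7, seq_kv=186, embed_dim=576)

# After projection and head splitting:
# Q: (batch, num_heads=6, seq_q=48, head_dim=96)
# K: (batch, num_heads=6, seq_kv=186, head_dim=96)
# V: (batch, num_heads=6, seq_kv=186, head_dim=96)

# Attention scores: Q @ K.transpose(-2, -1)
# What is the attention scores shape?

Input shape: (7, 48, 576)
Output shape: (7, 6, 48, 186)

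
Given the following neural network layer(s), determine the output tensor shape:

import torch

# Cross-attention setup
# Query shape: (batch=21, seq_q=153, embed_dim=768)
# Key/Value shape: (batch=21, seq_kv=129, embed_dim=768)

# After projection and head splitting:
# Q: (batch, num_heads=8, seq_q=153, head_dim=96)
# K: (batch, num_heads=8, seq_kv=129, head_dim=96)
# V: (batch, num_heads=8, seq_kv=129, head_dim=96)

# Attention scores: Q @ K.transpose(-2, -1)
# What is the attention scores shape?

Input shape: (21, 153, 768)
Output shape: (21, 8, 153, 129)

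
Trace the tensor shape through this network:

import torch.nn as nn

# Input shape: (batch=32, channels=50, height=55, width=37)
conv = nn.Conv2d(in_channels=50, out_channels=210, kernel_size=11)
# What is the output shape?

Input shape: (32, 50, 55, 37)
Output shape: (32, 210, 45, 27)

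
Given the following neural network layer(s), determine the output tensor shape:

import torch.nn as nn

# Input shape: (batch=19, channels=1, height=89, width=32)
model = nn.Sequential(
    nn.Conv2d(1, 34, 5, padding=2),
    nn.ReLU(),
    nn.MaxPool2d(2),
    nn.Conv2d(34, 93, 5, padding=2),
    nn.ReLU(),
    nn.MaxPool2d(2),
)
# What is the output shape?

Input shape: (19, 1, 89, 32)
  -> after first Conv2d: (19, 34, 89, 32)
  -> after first MaxPool2d: (19, 34, 44, 16)
  -> after second Conv2d: (19, 93, 44, 16)
Output shape: (19, 93, 22, 8)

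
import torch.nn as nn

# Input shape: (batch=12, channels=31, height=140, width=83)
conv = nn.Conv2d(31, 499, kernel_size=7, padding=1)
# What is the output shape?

Input shape: (12, 31, 140, 83)
Output shape: (12, 499, 136, 79)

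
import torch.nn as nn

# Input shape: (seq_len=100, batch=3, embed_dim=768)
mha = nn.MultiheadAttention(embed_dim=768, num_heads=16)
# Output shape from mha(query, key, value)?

Input shape: (100, 3, 768)
Output shape: (100, 3, 768)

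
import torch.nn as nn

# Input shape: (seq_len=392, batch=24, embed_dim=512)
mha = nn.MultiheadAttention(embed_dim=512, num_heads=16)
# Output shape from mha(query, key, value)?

Input shape: (392, 24, 512)
Output shape: (392, 24, 512)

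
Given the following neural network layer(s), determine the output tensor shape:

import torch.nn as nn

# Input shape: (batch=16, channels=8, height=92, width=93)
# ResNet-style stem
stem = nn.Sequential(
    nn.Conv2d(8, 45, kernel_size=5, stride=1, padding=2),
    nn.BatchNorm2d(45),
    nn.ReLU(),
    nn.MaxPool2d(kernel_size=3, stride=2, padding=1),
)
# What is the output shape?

Input shape: (16, 8, 92, 93)
  -> after Conv2d 5x5 stride=1: (16, 45, 92, 93)
Output shape: (16, 45, 46, 47)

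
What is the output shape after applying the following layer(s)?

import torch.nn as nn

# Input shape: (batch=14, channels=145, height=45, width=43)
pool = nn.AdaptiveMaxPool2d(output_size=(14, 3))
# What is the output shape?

Input shape: (14, 145, 45, 43)
Output shape: (14, 145, 14, 3)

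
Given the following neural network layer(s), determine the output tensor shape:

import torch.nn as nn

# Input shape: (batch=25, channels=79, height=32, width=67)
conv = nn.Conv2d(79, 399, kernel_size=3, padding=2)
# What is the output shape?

Input shape: (25, 79, 32, 67)
Output shape: (25, 399, 34, 69)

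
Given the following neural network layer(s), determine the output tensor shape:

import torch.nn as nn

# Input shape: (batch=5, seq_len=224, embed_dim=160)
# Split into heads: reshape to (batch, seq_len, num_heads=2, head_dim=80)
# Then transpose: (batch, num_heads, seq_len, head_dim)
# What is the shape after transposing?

Input shape: (5, 224, 160)
  -> after reshape: (5, 224, 2, 80)
Output shape: (5, 2, 224, 80)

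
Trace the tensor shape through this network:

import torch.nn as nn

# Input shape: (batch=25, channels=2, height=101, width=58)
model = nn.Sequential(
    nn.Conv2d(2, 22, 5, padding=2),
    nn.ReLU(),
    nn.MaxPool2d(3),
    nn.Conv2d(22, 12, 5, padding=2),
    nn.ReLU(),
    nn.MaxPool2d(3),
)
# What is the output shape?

Input shape: (25, 2, 101, 58)
  -> after first Conv2d: (25, 22, 101, 58)
  -> after first MaxPool2d: (25, 22, 33, 19)
  -> after second Conv2d: (25, 12, 33, 19)
Output shape: (25, 12, 11, 6)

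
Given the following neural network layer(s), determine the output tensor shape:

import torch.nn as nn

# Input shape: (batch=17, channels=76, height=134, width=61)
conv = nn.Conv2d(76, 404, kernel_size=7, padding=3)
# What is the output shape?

Input shape: (17, 76, 134, 61)
Output shape: (17, 404, 134, 61)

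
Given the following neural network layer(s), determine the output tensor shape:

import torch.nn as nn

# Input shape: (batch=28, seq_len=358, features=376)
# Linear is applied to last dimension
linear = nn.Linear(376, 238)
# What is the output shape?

Input shape: (28, 358, 376)
Output shape: (28, 358, 238)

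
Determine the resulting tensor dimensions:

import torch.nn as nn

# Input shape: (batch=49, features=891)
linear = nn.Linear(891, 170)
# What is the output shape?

Input shape: (49, 891)
Output shape: (49, 170)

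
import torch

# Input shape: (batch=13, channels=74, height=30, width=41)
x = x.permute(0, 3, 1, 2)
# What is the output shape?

Input shape: (13, 74, 30, 41)
Output shape: (13, 41, 74, 30)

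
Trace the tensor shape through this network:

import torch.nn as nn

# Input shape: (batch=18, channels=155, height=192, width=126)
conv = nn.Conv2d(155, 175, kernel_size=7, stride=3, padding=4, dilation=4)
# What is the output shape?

Input shape: (18, 155, 192, 126)
Output shape: (18, 175, 59, 37)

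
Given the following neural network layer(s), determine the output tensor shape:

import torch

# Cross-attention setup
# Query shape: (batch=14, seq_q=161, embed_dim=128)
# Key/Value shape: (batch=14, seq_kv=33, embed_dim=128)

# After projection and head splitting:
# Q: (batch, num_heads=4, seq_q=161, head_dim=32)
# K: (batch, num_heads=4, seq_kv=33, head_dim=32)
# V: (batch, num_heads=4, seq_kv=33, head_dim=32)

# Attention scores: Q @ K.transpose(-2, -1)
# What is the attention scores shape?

Input shape: (14, 161, 128)
Output shape: (14, 4, 161, 33)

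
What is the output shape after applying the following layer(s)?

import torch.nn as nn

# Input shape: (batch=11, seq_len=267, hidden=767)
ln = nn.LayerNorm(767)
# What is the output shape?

Input shape: (11, 267, 767)
Output shape: (11, 267, 767)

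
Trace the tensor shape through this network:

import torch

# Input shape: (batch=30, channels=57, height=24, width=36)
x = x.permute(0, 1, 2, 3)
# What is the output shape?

Input shape: (30, 57, 24, 36)
Output shape: (30, 57, 24, 36)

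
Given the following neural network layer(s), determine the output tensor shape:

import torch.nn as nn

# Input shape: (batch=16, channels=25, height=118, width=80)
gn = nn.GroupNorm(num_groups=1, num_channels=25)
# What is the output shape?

Input shape: (16, 25, 118, 80)
Output shape: (16, 25, 118, 80)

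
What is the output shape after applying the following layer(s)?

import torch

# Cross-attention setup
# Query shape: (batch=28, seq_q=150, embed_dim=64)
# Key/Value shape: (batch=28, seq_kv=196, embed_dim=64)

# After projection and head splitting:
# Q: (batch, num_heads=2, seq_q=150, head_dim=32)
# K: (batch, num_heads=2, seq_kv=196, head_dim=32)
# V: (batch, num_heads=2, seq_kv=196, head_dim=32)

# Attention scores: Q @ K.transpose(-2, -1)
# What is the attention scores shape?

Input shape: (28, 150, 64)
Output shape: (28, 2, 150, 196)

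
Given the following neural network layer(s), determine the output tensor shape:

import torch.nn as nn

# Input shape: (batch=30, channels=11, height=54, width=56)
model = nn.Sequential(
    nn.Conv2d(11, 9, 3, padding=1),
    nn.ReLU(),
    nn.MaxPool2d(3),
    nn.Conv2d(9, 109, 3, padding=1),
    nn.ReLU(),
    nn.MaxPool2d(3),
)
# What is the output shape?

Input shape: (30, 11, 54, 56)
  -> after first Conv2d: (30, 9, 54, 56)
  -> after first MaxPool2d: (30, 9, 18, 18)
  -> after second Conv2d: (30, 109, 18, 18)
Output shape: (30, 109, 6, 6)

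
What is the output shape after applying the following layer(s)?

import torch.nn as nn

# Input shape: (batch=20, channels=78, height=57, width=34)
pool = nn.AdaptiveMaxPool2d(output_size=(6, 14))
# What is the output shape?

Input shape: (20, 78, 57, 34)
Output shape: (20, 78, 6, 14)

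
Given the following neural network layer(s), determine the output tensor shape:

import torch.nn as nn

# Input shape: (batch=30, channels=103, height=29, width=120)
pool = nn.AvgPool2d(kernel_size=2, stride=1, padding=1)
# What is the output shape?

Input shape: (30, 103, 29, 120)
Output shape: (30, 103, 30, 121)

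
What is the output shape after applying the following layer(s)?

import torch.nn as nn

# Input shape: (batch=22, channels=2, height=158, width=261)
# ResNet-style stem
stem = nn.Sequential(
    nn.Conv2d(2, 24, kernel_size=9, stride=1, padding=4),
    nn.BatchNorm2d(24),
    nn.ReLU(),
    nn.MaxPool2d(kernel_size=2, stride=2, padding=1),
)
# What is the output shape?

Input shape: (22, 2, 158, 261)
  -> after Conv2d 9x9 stride=1: (22, 24, 158, 261)
Output shape: (22, 24, 80, 131)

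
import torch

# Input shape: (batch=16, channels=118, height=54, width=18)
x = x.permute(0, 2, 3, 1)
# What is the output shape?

Input shape: (16, 118, 54, 18)
Output shape: (16, 54, 18, 118)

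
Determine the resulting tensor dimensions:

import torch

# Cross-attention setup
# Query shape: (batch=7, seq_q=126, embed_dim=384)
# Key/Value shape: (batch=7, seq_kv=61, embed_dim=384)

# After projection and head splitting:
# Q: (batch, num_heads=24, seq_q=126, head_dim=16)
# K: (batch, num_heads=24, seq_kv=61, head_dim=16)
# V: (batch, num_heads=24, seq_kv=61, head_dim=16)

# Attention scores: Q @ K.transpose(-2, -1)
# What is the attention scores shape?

Input shape: (7, 126, 384)
Output shape: (7, 24, 126, 61)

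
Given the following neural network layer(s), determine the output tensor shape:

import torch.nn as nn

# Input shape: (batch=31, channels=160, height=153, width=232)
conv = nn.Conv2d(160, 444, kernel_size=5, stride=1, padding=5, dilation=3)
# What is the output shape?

Input shape: (31, 160, 153, 232)
Output shape: (31, 444, 151, 230)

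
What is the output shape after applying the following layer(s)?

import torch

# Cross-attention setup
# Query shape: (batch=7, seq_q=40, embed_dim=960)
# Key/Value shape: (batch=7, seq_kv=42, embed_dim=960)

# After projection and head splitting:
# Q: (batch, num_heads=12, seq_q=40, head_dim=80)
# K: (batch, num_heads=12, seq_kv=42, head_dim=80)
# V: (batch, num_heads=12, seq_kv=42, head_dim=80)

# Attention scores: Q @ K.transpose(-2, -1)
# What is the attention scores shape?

Input shape: (7, 40, 960)
Output shape: (7, 12, 40, 42)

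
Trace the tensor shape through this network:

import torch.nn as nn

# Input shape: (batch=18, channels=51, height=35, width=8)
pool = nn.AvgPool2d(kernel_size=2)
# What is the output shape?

Input shape: (18, 51, 35, 8)
Output shape: (18, 51, 17, 4)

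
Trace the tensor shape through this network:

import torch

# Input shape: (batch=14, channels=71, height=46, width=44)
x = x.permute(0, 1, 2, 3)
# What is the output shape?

Input shape: (14, 71, 46, 44)
Output shape: (14, 71, 46, 44)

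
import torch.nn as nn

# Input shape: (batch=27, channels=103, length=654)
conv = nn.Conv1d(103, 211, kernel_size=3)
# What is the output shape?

Input shape: (27, 103, 654)
Output shape: (27, 211, 652)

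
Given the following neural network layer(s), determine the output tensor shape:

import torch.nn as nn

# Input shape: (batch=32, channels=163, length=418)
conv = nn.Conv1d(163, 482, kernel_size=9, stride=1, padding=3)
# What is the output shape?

Input shape: (32, 163, 418)
Output shape: (32, 482, 416)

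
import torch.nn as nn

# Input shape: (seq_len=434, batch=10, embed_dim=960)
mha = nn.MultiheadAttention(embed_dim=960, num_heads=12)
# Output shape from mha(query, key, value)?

Input shape: (434, 10, 960)
Output shape: (434, 10, 960)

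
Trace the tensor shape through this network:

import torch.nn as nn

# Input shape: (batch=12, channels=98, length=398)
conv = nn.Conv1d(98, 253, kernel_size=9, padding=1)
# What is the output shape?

Input shape: (12, 98, 398)
Output shape: (12, 253, 392)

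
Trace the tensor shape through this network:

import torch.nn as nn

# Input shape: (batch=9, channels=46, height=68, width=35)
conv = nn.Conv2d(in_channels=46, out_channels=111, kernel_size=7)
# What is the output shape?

Input shape: (9, 46, 68, 35)
Output shape: (9, 111, 62, 29)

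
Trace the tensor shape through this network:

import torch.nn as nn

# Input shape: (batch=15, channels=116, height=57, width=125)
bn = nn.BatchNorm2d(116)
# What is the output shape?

Input shape: (15, 116, 57, 125)
Output shape: (15, 116, 57, 125)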